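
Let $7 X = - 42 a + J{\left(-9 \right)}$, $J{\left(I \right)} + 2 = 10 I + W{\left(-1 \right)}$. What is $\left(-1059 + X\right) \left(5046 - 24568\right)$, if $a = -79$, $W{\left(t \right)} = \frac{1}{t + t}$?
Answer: $\frac{81748375}{7} \approx 1.1678 \cdot 10^{7}$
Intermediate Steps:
$W{\left(t \right)} = \frac{1}{2 t}$
$J{\left(I \right)} = - \frac{5}{2} + 10 I$ ($J{\left(I \right)} = -2 + \left(10 I + \frac{1}{2 \left(-1\right)}\right) = -2 + \left(10 I + \frac{1}{2} \left(-1\right)\right) = -2 + \left(10 I - \frac{1}{2}\right) = -2 + \left(- \frac{1}{2} + 10 I\right) = - \frac{5}{2} + 10 I$)
$X = \frac{6451}{14}$ ($X = \frac{\left(-42\right) \left(-79\right) + \left(- \frac{5}{2} + 10 \left(-9\right)\right)}{7} = \frac{3318 - \frac{185}{2}}{7} = \frac{1}{7} \cdot \frac{6451}{2} = \frac{6451}{14} \approx 460.79$)
$\left(-1059 + X\right) \left(5046 - 24568\right) = \left(-1059 + \frac{6451}{14}\right) \left(5046 - 24568\right) = \left(- \frac{8375}{14}\right) \left(-19522\right) = \frac{81748375}{7}$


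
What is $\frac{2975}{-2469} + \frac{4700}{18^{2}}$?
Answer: $\frac{886700}{66663} \approx 13.301$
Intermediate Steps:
$\frac{2975}{-2469} + \frac{4700}{18^{2}} = 2975 \left(- \frac{1}{2469}\right) + \frac{4700}{324} = - \frac{2975}{2469} + 4700 \cdot \frac{1}{324} = - \frac{2975}{2469} + \frac{1175}{81} = \frac{886700}{66663}$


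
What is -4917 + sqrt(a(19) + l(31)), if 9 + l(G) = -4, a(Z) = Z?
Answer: -4917 + sqrt(6) ≈ -4914.5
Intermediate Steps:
l(G) = -13 (l(G) = -9 - 4 = -13)
-4917 + sqrt(a(19) + l(31)) = -4917 + sqrt(19 - 13) = -4917 + sqrt(6)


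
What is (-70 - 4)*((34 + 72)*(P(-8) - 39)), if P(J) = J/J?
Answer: 298072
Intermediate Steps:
P(J) = 1
(-70 - 4)*((34 + 72)*(P(-8) - 39)) = (-70 - 4)*((34 + 72)*(1 - 39)) = -7844*(-38) = -74*(-4028) = 298072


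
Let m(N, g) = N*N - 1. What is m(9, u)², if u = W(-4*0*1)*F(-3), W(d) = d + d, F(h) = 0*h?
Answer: 6400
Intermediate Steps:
F(h) = 0
W(d) = 2*d
u = 0 (u = (2*(-4*0*1))*0 = (2*(0*1))*0 = (2*0)*0 = 0*0 = 0)
m(N, g) = -1 + N² (m(N, g) = N² - 1 = -1 + N²)
m(9, u)² = (-1 + 9²)² = (-1 + 81)² = 80² = 6400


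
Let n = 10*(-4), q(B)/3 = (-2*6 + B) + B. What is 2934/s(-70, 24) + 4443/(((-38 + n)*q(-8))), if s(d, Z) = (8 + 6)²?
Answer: 239219/15288 ≈ 15.648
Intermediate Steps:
s(d, Z) = 196 (s(d, Z) = 14² = 196)
q(B) = -36 + 6*B (q(B) = 3*((-2*6 + B) + B) = 3*((-12 + B) + B) = 3*(-12 + 2*B) = -36 + 6*B)
n = -40
2934/s(-70, 24) + 4443/(((-38 + n)*q(-8))) = 2934/196 + 4443/(((-38 - 40)*(-36 + 6*(-8)))) = 2934*(1/196) + 4443/((-78*(-36 - 48))) = 1467/98 + 4443/((-78*(-84))) = 1467/98 + 4443/6552 = 1467/98 + 4443*(1/6552) = 1467/98 + 1481/2184 = 239219/15288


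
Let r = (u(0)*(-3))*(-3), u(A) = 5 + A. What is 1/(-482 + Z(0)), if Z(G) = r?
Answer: -1/437 ≈ -0.0022883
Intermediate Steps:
r = 45 (r = ((5 + 0)*(-3))*(-3) = (5*(-3))*(-3) = -15*(-3) = 45)
Z(G) = 45
1/(-482 + Z(0)) = 1/(-482 + 45) = 1/(-437) = -1/437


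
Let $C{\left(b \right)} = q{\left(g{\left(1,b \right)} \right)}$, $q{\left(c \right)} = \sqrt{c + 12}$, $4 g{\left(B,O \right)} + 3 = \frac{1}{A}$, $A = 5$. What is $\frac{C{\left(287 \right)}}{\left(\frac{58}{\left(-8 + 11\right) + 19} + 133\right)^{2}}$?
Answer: $\frac{121 \sqrt{1130}}{22260640} \approx 0.00018272$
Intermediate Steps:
$g{\left(B,O \right)} = - \frac{7}{10}$ ($g{\left(B,O \right)} = - \frac{3}{4} + \frac{1}{4 \cdot 5} = - \frac{3}{4} + \frac{1}{4} \cdot \frac{1}{5} = - \frac{3}{4} + \frac{1}{20} = - \frac{7}{10}$)
$q{\left(c \right)} = \sqrt{12 + c}$
$C{\left(b \right)} = \frac{\sqrt{1130}}{10}$ ($C{\left(b \right)} = \sqrt{12 - \frac{7}{10}} = \sqrt{\frac{113}{10}} = \frac{\sqrt{1130}}{10}$)
$\frac{C{\left(287 \right)}}{\left(\frac{58}{\left(-8 + 11\right) + 19} + 133\right)^{2}} = \frac{\frac{1}{10} \sqrt{1130}}{\left(\frac{58}{\left(-8 + 11\right) + 19} + 133\right)^{2}} = \frac{\frac{1}{10} \sqrt{1130}}{\left(\frac{58}{3 + 19} + 133\right)^{2}} = \frac{\frac{1}{10} \sqrt{1130}}{\left(\frac{58}{22} + 133\right)^{2}} = \frac{\frac{1}{10} \sqrt{1130}}{\left(58 \cdot \frac{1}{22} + 133\right)^{2}} = \frac{\frac{1}{10} \sqrt{1130}}{\left(\frac{29}{11} + 133\right)^{2}} = \frac{\frac{1}{10} \sqrt{1130}}{\left(\frac{1492}{11}\right)^{2}} = \frac{\frac{1}{10} \sqrt{1130}}{\frac{2226064}{121}} = \frac{\sqrt{1130}}{10} \cdot \frac{121}{2226064} = \frac{121 \sqrt{1130}}{22260640}$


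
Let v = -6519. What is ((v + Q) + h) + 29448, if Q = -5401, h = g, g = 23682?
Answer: 41210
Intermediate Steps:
h = 23682
((v + Q) + h) + 29448 = ((-6519 - 5401) + 23682) + 29448 = (-11920 + 23682) + 29448 = 11762 + 29448 = 41210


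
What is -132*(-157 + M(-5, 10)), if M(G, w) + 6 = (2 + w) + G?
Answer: 20592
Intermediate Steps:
M(G, w) = -4 + G + w (M(G, w) = -6 + ((2 + w) + G) = -6 + (2 + G + w) = -4 + G + w)
-132*(-157 + M(-5, 10)) = -132*(-157 + (-4 - 5 + 10)) = -132*(-157 + 1) = -132*(-156) = 20592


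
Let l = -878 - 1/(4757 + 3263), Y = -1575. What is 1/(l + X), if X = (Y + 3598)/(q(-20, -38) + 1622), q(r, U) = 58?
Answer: -96240/84382843 ≈ -0.0011405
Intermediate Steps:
l = -7041561/8020 (l = -878 - 1/8020 = -7041561/8020 ≈ -878.00)
X = 289/240 (X = (-1575 + 3598)/(58 + 1622) = 2023/1680 = 2023*(1/1680) = 289/240 ≈ 1.2042)
1/(l + X) = 1/(-7041561/8020 + 289/240) = 1/(-84382843/96240) = -96240/84382843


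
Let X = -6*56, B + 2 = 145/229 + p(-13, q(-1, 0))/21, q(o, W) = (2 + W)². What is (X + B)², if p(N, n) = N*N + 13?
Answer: 50993317489/471969 ≈ 1.0804e+5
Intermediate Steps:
p(N, n) = 13 + N² (p(N, n) = N² + 13 = 13 + N²)
B = 5015/687 (B = -2 + (145/229 + (13 + (-13)²)/21) = -2 + (145*(1/229) + (13 + 169)*(1/21)) = -2 + (145/229 + 182*(1/21)) = -2 + (145/229 + 26/3) = -2 + 6389/687 = 5015/687 ≈ 7.2999)
X = -336
(X + B)² = (-336 + 5015/687)² = (-225817/687)² = 50993317489/471969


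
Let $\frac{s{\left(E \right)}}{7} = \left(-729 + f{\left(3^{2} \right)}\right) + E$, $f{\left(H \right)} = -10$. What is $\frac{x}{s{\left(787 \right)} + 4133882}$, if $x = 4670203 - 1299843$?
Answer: $\frac{1685180}{2067109} \approx 0.81524$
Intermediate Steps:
$x = 3370360$
$s{\left(E \right)} = -5173 + 7 E$ ($s{\left(E \right)} = 7 \left(\left(-729 - 10\right) + E\right) = 7 \left(-739 + E\right) = -5173 + 7 E$)
$\frac{x}{s{\left(787 \right)} + 4133882} = \frac{3370360}{\left(-5173 + 7 \cdot 787\right) + 4133882} = \frac{3370360}{\left(-5173 + 5509\right) + 4133882} = \frac{3370360}{336 + 4133882} = \frac{3370360}{4134218} = 3370360 \cdot \frac{1}{4134218} = \frac{1685180}{2067109}$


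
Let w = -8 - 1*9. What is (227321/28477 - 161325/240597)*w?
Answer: -31543625052/253758547 ≈ -124.31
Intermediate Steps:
w = -17 (w = -8 - 9 = -17)
(227321/28477 - 161325/240597)*w = (227321/28477 - 161325/240597)*(-17) = (227321*(1/28477) - 161325*1/240597)*(-17) = (227321/28477 - 5975/8911)*(-17) = (1855507356/253758547)*(-17) = -31543625052/253758547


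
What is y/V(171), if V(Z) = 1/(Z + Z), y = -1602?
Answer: -547884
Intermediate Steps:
V(Z) = 1/(2*Z)
y/V(171) = -1602/((1/2)/171) = -1602/((1/2)*(1/171)) = -1602/1/342 = -1602*342 = -547884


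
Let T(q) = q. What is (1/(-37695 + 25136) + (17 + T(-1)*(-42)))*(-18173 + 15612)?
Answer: -1897649780/12559 ≈ -1.5110e+5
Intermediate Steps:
(1/(-37695 + 25136) + (17 + T(-1)*(-42)))*(-18173 + 15612) = (1/(-37695 + 25136) + (17 - 1*(-42)))*(-18173 + 15612) = (1/(-12559) + (17 + 42))*(-2561) = (-1/12559 + 59)*(-2561) = (740980/12559)*(-2561) = -1897649780/12559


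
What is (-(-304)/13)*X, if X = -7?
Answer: -2128/13 ≈ -163.69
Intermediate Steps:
(-(-304)/13)*X = -(-304)/13*(-7) = -16*(-19/13)*(-7) = (304/13)*(-7) = -2128/13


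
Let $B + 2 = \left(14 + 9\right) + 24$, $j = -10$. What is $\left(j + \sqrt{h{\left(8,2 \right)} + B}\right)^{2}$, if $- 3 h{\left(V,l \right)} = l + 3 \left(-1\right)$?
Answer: $\frac{436}{3} - \frac{40 \sqrt{102}}{3} \approx 10.673$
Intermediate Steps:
$h{\left(V,l \right)} = 1 - \frac{l}{3}$ ($h{\left(V,l \right)} = - \frac{l + 3 \left(-1\right)}{3} = - \frac{l - 3}{3} = - \frac{-3 + l}{3} = 1 - \frac{l}{3}$)
$B = 45$ ($B = -2 + \left(\left(14 + 9\right) + 24\right) = -2 + \left(23 + 24\right) = -2 + 47 = 45$)
$\left(j + \sqrt{h{\left(8,2 \right)} + B}\right)^{2} = \left(-10 + \sqrt{\left(1 - \frac{2}{3}\right) + 45}\right)^{2} = \left(-10 + \sqrt{\frac{1}{3} + 45}\right)^{2} = \left(-10 + \sqrt{\frac{136}{3}}\right)^{2} = \left(-10 + \frac{2 \sqrt{102}}{3}\right)^{2}$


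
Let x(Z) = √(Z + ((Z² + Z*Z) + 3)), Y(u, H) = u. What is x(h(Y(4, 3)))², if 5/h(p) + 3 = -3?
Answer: 32/9 ≈ 3.5556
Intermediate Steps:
h(p) = -⅚ (h(p) = 5/(-3 - 3) = 5/(-6) = 5*(-⅙) = -⅚)
x(Z) = √(3 + Z + 2*Z²) (x(Z) = √(Z + ((Z² + Z²) + 3)) = √(Z + (2*Z² + 3)) = √(Z + (3 + 2*Z²)) = √(3 + Z + 2*Z²))
x(h(Y(4, 3)))² = (√(3 - ⅚ + 2*(-⅚)²))² = (√(3 - ⅚ + 2*(25/36)))² = (√(3 - ⅚ + 25/18))² = (√(32/9))² = (4*√2/3)² = 32/9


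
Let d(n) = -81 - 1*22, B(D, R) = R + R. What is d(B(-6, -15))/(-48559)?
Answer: 103/48559 ≈ 0.0021211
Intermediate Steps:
B(D, R) = 2*R
d(n) = -103 (d(n) = -81 - 22 = -103)
d(B(-6, -15))/(-48559) = -103/(-48559) = -103*(-1/48559) = 103/48559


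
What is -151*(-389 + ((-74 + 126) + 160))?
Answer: 26727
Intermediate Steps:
-151*(-389 + ((-74 + 126) + 160)) = -151*(-389 + (52 + 160)) = -151*(-389 + 212) = -151*(-177) = 26727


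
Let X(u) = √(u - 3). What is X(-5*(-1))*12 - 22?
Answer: -22 + 12*√2 ≈ -5.0294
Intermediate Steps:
X(u) = √(-3 + u)
X(-5*(-1))*12 - 22 = √(-3 - 5*(-1))*12 - 22 = √(-3 + 5)*12 - 22 = √2*12 - 22 = 12*√2 - 22 = -22 + 12*√2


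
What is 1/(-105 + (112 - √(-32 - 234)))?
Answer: 1/45 + I*√266/315 ≈ 0.022222 + 0.051776*I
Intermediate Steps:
1/(-105 + (112 - √(-32 - 234))) = 1/(-105 + (112 - √(-266))) = 1/(-105 + (112 - I*√266)) = 1/(7 - I*√266)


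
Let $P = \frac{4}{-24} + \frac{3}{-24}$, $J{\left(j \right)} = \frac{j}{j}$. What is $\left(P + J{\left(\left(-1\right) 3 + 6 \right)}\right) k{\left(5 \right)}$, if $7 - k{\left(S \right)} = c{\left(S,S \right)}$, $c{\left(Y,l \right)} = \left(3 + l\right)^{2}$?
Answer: $- \frac{323}{8} \approx -40.375$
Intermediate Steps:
$k{\left(S \right)} = 7 - \left(3 + S\right)^{2}$
$J{\left(j \right)} = 1$
$P = - \frac{7}{24}$ ($P = 4 \left(- \frac{1}{24}\right) + 3 \left(- \frac{1}{24}\right) = - \frac{1}{6} - \frac{1}{8} = - \frac{7}{24} \approx -0.29167$)
$\left(P + J{\left(\left(-1\right) 3 + 6 \right)}\right) k{\left(5 \right)} = \left(- \frac{7}{24} + 1\right) \left(7 - \left(3 + 5\right)^{2}\right) = \frac{17 \left(7 - 8^{2}\right)}{24} = \frac{17 \left(7 - 64\right)}{24} = \frac{17}{24} \left(-57\right) = - \frac{323}{8}$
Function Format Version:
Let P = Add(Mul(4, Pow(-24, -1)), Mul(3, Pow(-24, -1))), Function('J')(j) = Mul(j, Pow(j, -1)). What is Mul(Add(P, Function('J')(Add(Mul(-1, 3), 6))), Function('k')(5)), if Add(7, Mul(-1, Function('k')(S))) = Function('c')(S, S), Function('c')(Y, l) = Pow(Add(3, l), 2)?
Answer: Rational(-323, 8) ≈ -40.375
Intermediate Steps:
Function('k')(S) = Add(7, Mul(-1, Pow(Add(3, S), 2)))
Function('J')(j) = 1
P = Rational(-7, 24) (P = Add(Mul(4, Rational(-1, 24)), Mul(3, Rational(-1, 24))) = Add(Rational(-1, 6), Rational(-1, 8)) = Rational(-7, 24) ≈ -0.29167)
Mul(Add(P, Function('J')(Add(Mul(-1, 3), 6))), Function('k')(5)) = Mul(Add(Rational(-7, 24), 1), Add(7, Mul(-1, Pow(Add(3, 5), 2)))) = Mul(Rational(17, 24), Add(7, Mul(-1, Pow(8, 2)))) = Mul(Rational(17, 24), Add(7, Mul(-1, 64))) = Mul(Rational(17, 24), Add(7, -64)) = Mul(Rational(17, 24), -57) = Rational(-323, 8)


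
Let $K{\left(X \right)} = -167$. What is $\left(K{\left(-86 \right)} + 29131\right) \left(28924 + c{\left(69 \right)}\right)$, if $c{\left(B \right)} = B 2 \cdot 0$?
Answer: $837754736$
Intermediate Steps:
$c{\left(B \right)} = 0$ ($c{\left(B \right)} = 2 B 0 = 0$)
$\left(K{\left(-86 \right)} + 29131\right) \left(28924 + c{\left(69 \right)}\right) = \left(-167 + 29131\right) \left(28924 + 0\right) = 28964 \cdot 28924 = 837754736$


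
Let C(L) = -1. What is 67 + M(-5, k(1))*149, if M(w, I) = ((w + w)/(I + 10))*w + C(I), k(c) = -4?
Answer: 3479/3 ≈ 1159.7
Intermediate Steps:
M(w, I) = -1 + 2*w²/(10 + I) (M(w, I) = ((w + w)/(I + 10))*w - 1 = ((2*w)/(10 + I))*w - 1 = (2*w/(10 + I))*w - 1 = 2*w²/(10 + I) - 1 = -1 + 2*w²/(10 + I))
67 + M(-5, k(1))*149 = 67 + ((-10 - 1*(-4) + 2*(-5)²)/(10 - 4))*149 = 67 + ((-10 + 4 + 2*25)/6)*149 = 67 + ((-10 + 4 + 50)/6)*149 = 67 + ((⅙)*44)*149 = 67 + (22/3)*149 = 67 + 3278/3 = 3479/3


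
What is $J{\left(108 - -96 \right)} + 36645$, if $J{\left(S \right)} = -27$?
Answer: $36618$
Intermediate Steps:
$J{\left(108 - -96 \right)} + 36645 = -27 + 36645 = 36618$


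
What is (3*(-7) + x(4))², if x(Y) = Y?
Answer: 289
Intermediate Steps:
(3*(-7) + x(4))² = (3*(-7) + 4)² = (-21 + 4)² = (-17)² = 289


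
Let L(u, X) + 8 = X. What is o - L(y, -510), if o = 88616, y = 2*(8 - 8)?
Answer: 89134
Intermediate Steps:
y = 0 (y = 2*0 = 0)
L(u, X) = -8 + X
o - L(y, -510) = 88616 - (-8 - 510) = 88616 - 1*(-518) = 88616 + 518 = 89134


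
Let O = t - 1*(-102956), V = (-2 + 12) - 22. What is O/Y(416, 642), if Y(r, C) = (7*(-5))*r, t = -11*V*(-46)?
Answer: -24221/3640 ≈ -6.6541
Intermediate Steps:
V = -12 (V = 10 - 22 = -12)
t = -6072 (t = -11*(-12)*(-46) = 132*(-46) = -6072)
Y(r, C) = -35*r
O = 96884 (O = -6072 - 1*(-102956) = -6072 + 102956 = 96884)
O/Y(416, 642) = 96884/((-35*416)) = 96884/(-14560) = 96884*(-1/14560) = -24221/3640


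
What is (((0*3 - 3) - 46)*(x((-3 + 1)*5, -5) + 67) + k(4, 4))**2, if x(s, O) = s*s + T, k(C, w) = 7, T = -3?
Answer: 64464841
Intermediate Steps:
x(s, O) = -3 + s**2 (x(s, O) = s*s - 3 = s**2 - 3 = -3 + s**2)
(((0*3 - 3) - 46)*(x((-3 + 1)*5, -5) + 67) + k(4, 4))**2 = (((0*3 - 3) - 46)*((-3 + ((-3 + 1)*5)**2) + 67) + 7)**2 = (((0 - 3) - 46)*((-3 + (-2*5)**2) + 67) + 7)**2 = ((-3 - 46)*((-3 + (-10)**2) + 67) + 7)**2 = (-49*((-3 + 100) + 67) + 7)**2 = (-49*(97 + 67) + 7)**2 = (-49*164 + 7)**2 = (-8036 + 7)**2 = (-8029)**2 = 64464841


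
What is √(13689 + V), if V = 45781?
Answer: √59470 ≈ 243.86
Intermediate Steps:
√(13689 + V) = √(13689 + 45781) = √59470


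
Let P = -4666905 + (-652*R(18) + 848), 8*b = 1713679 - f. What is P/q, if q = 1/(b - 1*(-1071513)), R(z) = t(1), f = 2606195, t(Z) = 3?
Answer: -8962104154661/2 ≈ -4.4811e+12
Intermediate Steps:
b = -223129/2 (b = (1713679 - 1*2606195)/8 = (1713679 - 2606195)/8 = (1/8)*(-892516) = -223129/2 ≈ -1.1156e+5)
R(z) = 3
q = 2/1919897 (q = 1/(-223129/2 - 1*(-1071513)) = 1/(-223129/2 + 1071513) = 1/(1919897/2) = 2/1919897 ≈ 1.0417e-6)
P = -4668013 (P = -4666905 + (-652*3 + 848) = -4666905 + (-1956 + 848) = -4666905 - 1108 = -4668013)
P/q = -4668013/2/1919897 = -4668013*1919897/2 = -8962104154661/2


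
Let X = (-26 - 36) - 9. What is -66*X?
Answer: 4686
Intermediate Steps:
X = -71 (X = -62 - 9 = -71)
-66*X = -66*(-71) = 4686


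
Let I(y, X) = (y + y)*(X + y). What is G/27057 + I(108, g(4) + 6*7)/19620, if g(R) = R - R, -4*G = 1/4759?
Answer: 92710269251/56141218668 ≈ 1.6514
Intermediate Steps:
G = -1/19036 (G = -¼/4759 = -¼*1/4759 = -1/19036 ≈ -5.2532e-5)
g(R) = 0
I(y, X) = 2*y*(X + y) (I(y, X) = (2*y)*(X + y) = 2*y*(X + y))
G/27057 + I(108, g(4) + 6*7)/19620 = -1/19036/27057 + (2*108*((0 + 6*7) + 108))/19620 = -1/19036*1/27057 + (2*108*((0 + 42) + 108))*(1/19620) = -1/515057052 + (2*108*(42 + 108))*(1/19620) = -1/515057052 + (2*108*150)*(1/19620) = -1/515057052 + 32400*(1/19620) = -1/515057052 + 180/109 = 92710269251/56141218668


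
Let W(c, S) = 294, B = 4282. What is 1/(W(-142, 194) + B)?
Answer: 1/4576 ≈ 0.00021853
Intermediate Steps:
1/(W(-142, 194) + B) = 1/(294 + 4282) = 1/4576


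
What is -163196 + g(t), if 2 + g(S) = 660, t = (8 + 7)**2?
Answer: -162538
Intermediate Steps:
t = 225 (t = 15**2 = 225)
g(S) = 658 (g(S) = -2 + 660 = 658)
-163196 + g(t) = -163196 + 658 = -162538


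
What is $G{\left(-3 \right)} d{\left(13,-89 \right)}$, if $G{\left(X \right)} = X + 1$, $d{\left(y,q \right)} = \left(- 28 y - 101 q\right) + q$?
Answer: $-17072$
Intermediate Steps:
$d{\left(y,q \right)} = - 100 q - 28 y$ ($d{\left(y,q \right)} = \left(- 101 q - 28 y\right) + q = - 100 q - 28 y$)
$G{\left(X \right)} = 1 + X$
$G{\left(-3 \right)} d{\left(13,-89 \right)} = \left(1 - 3\right) \left(\left(-100\right) \left(-89\right) - 364\right) = - 2 \left(8900 - 364\right) = \left(-2\right) 8536 = -17072$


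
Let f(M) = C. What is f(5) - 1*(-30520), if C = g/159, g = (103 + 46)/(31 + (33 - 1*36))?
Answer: 135875189/4452 ≈ 30520.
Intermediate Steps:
g = 149/28 (g = 149/(31 + (33 - 36)) = 149/(31 - 3) = 149/28 ≈ 5.3214)
C = 149/4452 (C = (149/28)/159 = (149/28)*(1/159) = 149/4452 ≈ 0.033468)
f(M) = 149/4452
f(5) - 1*(-30520) = 149/4452 - 1*(-30520) = 149/4452 + 30520 = 135875189/4452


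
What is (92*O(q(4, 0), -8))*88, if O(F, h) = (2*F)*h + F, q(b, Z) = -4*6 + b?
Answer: 2428800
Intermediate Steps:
q(b, Z) = -24 + b
O(F, h) = F + 2*F*h (O(F, h) = 2*F*h + F = F + 2*F*h)
(92*O(q(4, 0), -8))*88 = (92*((-24 + 4)*(1 + 2*(-8))))*88 = (92*(-20*(1 - 16)))*88 = (92*(-20*(-15)))*88 = (92*300)*88 = 27600*88 = 2428800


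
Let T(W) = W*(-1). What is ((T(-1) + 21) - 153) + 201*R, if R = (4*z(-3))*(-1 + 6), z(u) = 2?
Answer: 7909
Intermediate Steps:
T(W) = -W
R = 40 (R = (4*2)*(-1 + 6) = 8*5 = 40)
((T(-1) + 21) - 153) + 201*R = ((-1*(-1) + 21) - 153) + 201*40 = ((1 + 21) - 153) + 8040 = (22 - 153) + 8040 = -131 + 8040 = 7909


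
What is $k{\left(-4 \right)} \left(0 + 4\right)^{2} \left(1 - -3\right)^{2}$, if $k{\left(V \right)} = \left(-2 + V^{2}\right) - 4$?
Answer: $2560$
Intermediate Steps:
$k{\left(V \right)} = -6 + V^{2}$
$k{\left(-4 \right)} \left(0 + 4\right)^{2} \left(1 - -3\right)^{2} = \left(-6 + \left(-4\right)^{2}\right) \left(0 + 4\right)^{2} \left(1 - -3\right)^{2} = \left(-6 + 16\right) 4^{2} \left(1 + 3\right)^{2} = 10 \cdot 16 \cdot 4^{2} = 160 \cdot 16 = 2560$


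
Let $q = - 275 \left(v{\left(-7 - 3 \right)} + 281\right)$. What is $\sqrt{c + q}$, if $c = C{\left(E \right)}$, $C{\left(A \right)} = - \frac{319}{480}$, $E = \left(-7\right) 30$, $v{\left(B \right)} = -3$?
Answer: $\frac{i \sqrt{1100889570}}{120} \approx 276.5 i$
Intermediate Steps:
$E = -210$
$q = -76450$ ($q = - 275 \left(-3 + 281\right) = \left(-275\right) 278 = -76450$)
$C{\left(A \right)} = - \frac{319}{480}$ ($C{\left(A \right)} = \left(-319\right) \frac{1}{480} = - \frac{319}{480}$)
$c = - \frac{319}{480} \approx -0.66458$
$\sqrt{c + q} = \sqrt{- \frac{319}{480} - 76450} = \sqrt{- \frac{36696319}{480}} = \frac{i \sqrt{1100889570}}{120}$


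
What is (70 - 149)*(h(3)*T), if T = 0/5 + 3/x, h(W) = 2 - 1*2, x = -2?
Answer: 0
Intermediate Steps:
h(W) = 0 (h(W) = 2 - 2 = 0)
T = -3/2 (T = 0/5 + 3/(-2) = 0*(1/5) + 3*(-1/2) = 0 - 3/2 = -3/2 ≈ -1.5000)
(70 - 149)*(h(3)*T) = (70 - 149)*(0*(-3/2)) = -79*0 = 0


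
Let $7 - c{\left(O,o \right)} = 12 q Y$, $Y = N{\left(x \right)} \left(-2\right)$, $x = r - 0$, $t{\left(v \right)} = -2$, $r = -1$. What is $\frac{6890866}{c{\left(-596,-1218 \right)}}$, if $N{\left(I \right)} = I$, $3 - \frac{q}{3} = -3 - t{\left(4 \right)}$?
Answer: $- \frac{6890866}{281} \approx -24523.0$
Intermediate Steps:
$q = 12$ ($q = 9 - 3 \left(-3 - -2\right) = 9 - 3 \left(-3 + 2\right) = 9 - -3 = 9 + 3 = 12$)
$x = -1$ ($x = -1 - 0 = -1 + 0 = -1$)
$Y = 2$ ($Y = \left(-1\right) \left(-2\right) = 2$)
$c{\left(O,o \right)} = -281$ ($c{\left(O,o \right)} = 7 - 12 \cdot 12 \cdot 2 = 7 - 144 \cdot 2 = 7 - 288 = -281$)
$\frac{6890866}{c{\left(-596,-1218 \right)}} = \frac{6890866}{-281} = 6890866 \left(- \frac{1}{281}\right) = - \frac{6890866}{281}$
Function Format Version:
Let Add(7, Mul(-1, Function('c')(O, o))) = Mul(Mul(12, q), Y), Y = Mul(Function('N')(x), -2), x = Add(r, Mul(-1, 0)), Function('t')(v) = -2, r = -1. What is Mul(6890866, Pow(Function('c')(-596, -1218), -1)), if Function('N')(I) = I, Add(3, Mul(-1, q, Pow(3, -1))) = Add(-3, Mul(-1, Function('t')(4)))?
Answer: Rational(-6890866, 281) ≈ -24523.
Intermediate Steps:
q = 12 (q = Add(9, Mul(-3, Add(-3, Mul(-1, -2)))) = Add(9, Mul(-3, Add(-3, 2))) = Add(9, Mul(-3, -1)) = Add(9, 3) = 12)
x = -1 (x = Add(-1, Mul(-1, 0)) = Add(-1, 0) = -1)
Y = 2 (Y = Mul(-1, -2) = 2)
Function('c')(O, o) = -281 (Function('c')(O, o) = Add(7, Mul(-1, Mul(Mul(12, 12), 2))) = Add(7, Mul(-1, Mul(144, 2))) = Add(7, Mul(-1, 288)) = Add(7, -288) = -281)
Mul(6890866, Pow(Function('c')(-596, -1218), -1)) = Mul(6890866, Pow(-281, -1)) = Mul(6890866, Rational(-1, 281)) = Rational(-6890866, 281)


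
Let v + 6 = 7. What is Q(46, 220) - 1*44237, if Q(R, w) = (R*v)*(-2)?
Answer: -44329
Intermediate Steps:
v = 1 (v = -6 + 7 = 1)
Q(R, w) = -2*R (Q(R, w) = (R*1)*(-2) = R*(-2) = -2*R)
Q(46, 220) - 1*44237 = -2*46 - 1*44237 = -92 - 44237 = -44329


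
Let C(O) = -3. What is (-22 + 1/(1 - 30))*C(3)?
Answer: 1917/29 ≈ 66.103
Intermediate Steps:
(-22 + 1/(1 - 30))*C(3) = (-22 + 1/(1 - 30))*(-3) = (-22 + 1/(-29))*(-3) = (-22 - 1/29)*(-3) = -639/29*(-3) = 1917/29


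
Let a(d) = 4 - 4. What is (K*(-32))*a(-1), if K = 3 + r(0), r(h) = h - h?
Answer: 0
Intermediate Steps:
r(h) = 0
a(d) = 0
K = 3 (K = 3 + 0 = 3)
(K*(-32))*a(-1) = (3*(-32))*0 = -96*0 = 0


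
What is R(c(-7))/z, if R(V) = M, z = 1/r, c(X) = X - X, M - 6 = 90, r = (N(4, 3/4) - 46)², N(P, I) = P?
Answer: 169344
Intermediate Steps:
r = 1764 (r = (4 - 46)² = (-42)² = 1764)
M = 96 (M = 6 + 90 = 96)
c(X) = 0
z = 1/1764 ≈ 0.00056689
R(V) = 96
R(c(-7))/z = 96/(1/1764) = 96*1764 = 169344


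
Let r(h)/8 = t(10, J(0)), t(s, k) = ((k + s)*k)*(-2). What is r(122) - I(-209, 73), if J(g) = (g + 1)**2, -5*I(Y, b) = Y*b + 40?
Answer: -16097/5 ≈ -3219.4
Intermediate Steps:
I(Y, b) = -8 - Y*b/5 (I(Y, b) = -(Y*b + 40)/5 = -(40 + Y*b)/5 = -8 - Y*b/5)
J(g) = (1 + g)**2
t(s, k) = -2*k*(k + s) (t(s, k) = (k*(k + s))*(-2) = -2*k*(k + s))
r(h) = -176 (r(h) = 8*(-2*(1 + 0)**2*((1 + 0)**2 + 10)) = 8*(-2*1**2*(1**2 + 10)) = 8*(-2*1*(1 + 10)) = 8*(-2*1*11) = 8*(-22) = -176)
r(122) - I(-209, 73) = -176 - (-8 - 1/5*(-209)*73) = -176 - (-8 + 15257/5) = -176 - 1*15217/5 = -176 - 15217/5 = -16097/5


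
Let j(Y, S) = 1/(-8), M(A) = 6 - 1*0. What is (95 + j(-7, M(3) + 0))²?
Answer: 576081/64 ≈ 9001.3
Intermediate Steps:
M(A) = 6 (M(A) = 6 + 0 = 6)
j(Y, S) = -⅛
(95 + j(-7, M(3) + 0))² = (95 - ⅛)² = (759/8)² = 576081/64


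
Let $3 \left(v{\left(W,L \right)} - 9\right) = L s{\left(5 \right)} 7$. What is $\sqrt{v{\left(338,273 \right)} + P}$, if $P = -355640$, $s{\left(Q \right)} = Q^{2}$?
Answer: $i \sqrt{339706} \approx 582.84 i$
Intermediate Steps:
$v{\left(W,L \right)} = 9 + \frac{175 L}{3}$ ($v{\left(W,L \right)} = 9 + \frac{L 5^{2} \cdot 7}{3} = 9 + \frac{L 25 \cdot 7}{3} = 9 + \frac{25 L 7}{3} = 9 + \frac{175 L}{3}$)
$\sqrt{v{\left(338,273 \right)} + P} = \sqrt{\left(9 + \frac{175}{3} \cdot 273\right) - 355640} = \sqrt{\left(9 + 15925\right) - 355640} = \sqrt{15934 - 355640} = \sqrt{-339706} = i \sqrt{339706}$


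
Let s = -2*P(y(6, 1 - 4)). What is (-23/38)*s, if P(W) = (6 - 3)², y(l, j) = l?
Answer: 207/19 ≈ 10.895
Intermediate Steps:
P(W) = 9 (P(W) = 3² = 9)
s = -18 (s = -2*9 = -18)
(-23/38)*s = -23/38*(-18) = 207/19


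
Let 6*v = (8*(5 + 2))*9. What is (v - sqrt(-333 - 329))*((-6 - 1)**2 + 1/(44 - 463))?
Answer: 1724520/419 - 20530*I*sqrt(662)/419 ≈ 4115.8 - 1260.7*I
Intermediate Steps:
v = 84 (v = ((8*(5 + 2))*9)/6 = ((8*7)*9)/6 = (56*9)/6 = (1/6)*504 = 84)
(v - sqrt(-333 - 329))*((-6 - 1)**2 + 1/(44 - 463)) = (84 - sqrt(-333 - 329))*((-6 - 1)**2 + 1/(44 - 463)) = (84 - sqrt(-662))*((-7)**2 + 1/(-419)) = (84 - I*sqrt(662))*(49 - 1/419) = (84 - I*sqrt(662))*(20530/419) = 1724520/419 - 20530*I*sqrt(662)/419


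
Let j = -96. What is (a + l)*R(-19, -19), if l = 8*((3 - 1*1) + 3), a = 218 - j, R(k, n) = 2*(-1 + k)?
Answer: -14160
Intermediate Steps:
R(k, n) = -2 + 2*k
a = 314 (a = 218 - 1*(-96) = 218 + 96 = 314)
l = 40 (l = 8*((3 - 1) + 3) = 8*(2 + 3) = 8*5 = 40)
(a + l)*R(-19, -19) = (314 + 40)*(-2 + 2*(-19)) = 354*(-2 - 38) = 354*(-40) = -14160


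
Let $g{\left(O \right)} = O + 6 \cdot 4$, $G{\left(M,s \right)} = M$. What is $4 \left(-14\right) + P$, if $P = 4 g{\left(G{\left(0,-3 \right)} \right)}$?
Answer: $40$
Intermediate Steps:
$g{\left(O \right)} = 24 + O$ ($g{\left(O \right)} = O + 24 = 24 + O$)
$P = 96$ ($P = 4 \left(24 + 0\right) = 4 \cdot 24 = 96$)
$4 \left(-14\right) + P = 4 \left(-14\right) + 96 = -56 + 96 = 40$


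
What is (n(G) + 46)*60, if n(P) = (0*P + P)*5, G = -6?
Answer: 960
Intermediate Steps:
n(P) = 5*P (n(P) = (0 + P)*5 = P*5 = 5*P)
(n(G) + 46)*60 = (5*(-6) + 46)*60 = (-30 + 46)*60 = 16*60 = 960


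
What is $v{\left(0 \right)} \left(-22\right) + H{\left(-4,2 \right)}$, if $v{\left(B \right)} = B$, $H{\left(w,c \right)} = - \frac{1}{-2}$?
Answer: $\frac{1}{2} \approx 0.5$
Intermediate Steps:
$H{\left(w,c \right)} = \frac{1}{2}$ ($H{\left(w,c \right)} = \left(-1\right) \left(- \frac{1}{2}\right) = \frac{1}{2}$)
$v{\left(0 \right)} \left(-22\right) + H{\left(-4,2 \right)} = 0 \left(-22\right) + \frac{1}{2} = 0 + \frac{1}{2} = \frac{1}{2}$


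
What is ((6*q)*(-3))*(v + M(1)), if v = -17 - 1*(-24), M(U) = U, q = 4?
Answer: -576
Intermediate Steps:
v = 7 (v = -17 + 24 = 7)
((6*q)*(-3))*(v + M(1)) = ((6*4)*(-3))*(7 + 1) = (24*(-3))*8 = -72*8 = -576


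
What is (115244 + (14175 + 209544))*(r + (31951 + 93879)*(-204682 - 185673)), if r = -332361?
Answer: -16649422589754593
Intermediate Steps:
(115244 + (14175 + 209544))*(r + (31951 + 93879)*(-204682 - 185673)) = (115244 + (14175 + 209544))*(-332361 + (31951 + 93879)*(-204682 - 185673)) = (115244 + 223719)*(-332361 + 125830*(-390355)) = 338963*(-332361 - 49118369650) = 338963*(-49118702011) = -16649422589754593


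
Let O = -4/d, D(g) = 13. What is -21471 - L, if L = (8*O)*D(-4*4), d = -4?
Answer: -21575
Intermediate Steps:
O = 1 (O = -4/(-4) = -4*(-1/4) = 1)
L = 104 (L = (8*1)*13 = 8*13 = 104)
-21471 - L = -21471 - 1*104 = -21471 - 104 = -21575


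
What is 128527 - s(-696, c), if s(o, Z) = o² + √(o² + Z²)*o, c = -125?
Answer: -355889 + 696*√500041 ≈ 1.3628e+5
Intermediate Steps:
s(o, Z) = o² + o*√(Z² + o²) (s(o, Z) = o² + √(Z² + o²)*o = o² + o*√(Z² + o²))
128527 - s(-696, c) = 128527 - (-696)*(-696 + √((-125)² + (-696)²)) = 128527 - (-696)*(-696 + √(15625 + 484416)) = 128527 - (-696)*(-696 + √500041) = 128527 - (484416 - 696*√500041) = 128527 + (-484416 + 696*√500041) = -355889 + 696*√500041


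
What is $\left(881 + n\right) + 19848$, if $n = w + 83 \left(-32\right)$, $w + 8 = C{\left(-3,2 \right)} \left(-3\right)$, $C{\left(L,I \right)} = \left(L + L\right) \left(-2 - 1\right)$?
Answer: $18011$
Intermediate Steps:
$C{\left(L,I \right)} = - 6 L$ ($C{\left(L,I \right)} = 2 L \left(-3\right) = - 6 L$)
$w = -62$ ($w = -8 + \left(-6\right) \left(-3\right) \left(-3\right) = -8 + 18 \left(-3\right) = -8 - 54 = -62$)
$n = -2718$ ($n = -62 + 83 \left(-32\right) = -62 - 2656 = -2718$)
$\left(881 + n\right) + 19848 = \left(881 - 2718\right) + 19848 = -1837 + 19848 = 18011$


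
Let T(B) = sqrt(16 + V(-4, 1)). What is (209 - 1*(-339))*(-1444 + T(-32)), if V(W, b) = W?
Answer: -791312 + 1096*sqrt(3) ≈ -7.8941e+5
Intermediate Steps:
T(B) = 2*sqrt(3) (T(B) = sqrt(16 - 4) = sqrt(12) = 2*sqrt(3))
(209 - 1*(-339))*(-1444 + T(-32)) = (209 - 1*(-339))*(-1444 + 2*sqrt(3)) = (209 + 339)*(-1444 + 2*sqrt(3)) = 548*(-1444 + 2*sqrt(3)) = -791312 + 1096*sqrt(3)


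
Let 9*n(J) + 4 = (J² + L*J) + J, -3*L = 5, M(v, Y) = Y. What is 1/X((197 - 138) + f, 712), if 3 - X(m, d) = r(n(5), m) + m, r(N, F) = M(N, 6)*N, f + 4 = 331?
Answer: -9/3553 ≈ -0.0025331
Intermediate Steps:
f = 327 (f = -4 + 331 = 327)
L = -5/3 (L = -⅓*5 = -5/3 ≈ -1.6667)
n(J) = -4/9 - 2*J/27 + J²/9 (n(J) = -4/9 + ((J² - 5*J/3) + J)/9 = -4/9 + (J² - 2*J/3)/9 = -4/9 + (-2*J/27 + J²/9) = -4/9 - 2*J/27 + J²/9)
r(N, F) = 6*N
X(m, d) = -79/9 - m (X(m, d) = 3 - (6*(-4/9 - 2/27*5 + (⅑)*5²) + m) = 3 - (6*(-4/9 - 10/27 + (⅑)*25) + m) = 3 - (6*(-4/9 - 10/27 + 25/9) + m) = 3 - (6*(53/27) + m) = 3 - (106/9 + m) = 3 + (-106/9 - m) = -79/9 - m)
1/X((197 - 138) + f, 712) = 1/(-79/9 - ((197 - 138) + 327)) = 1/(-79/9 - (59 + 327)) = 1/(-79/9 - 1*386) = 1/(-79/9 - 386) = 1/(-3553/9) = -9/3553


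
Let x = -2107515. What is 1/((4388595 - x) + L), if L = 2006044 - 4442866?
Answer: 1/4059288 ≈ 2.4635e-7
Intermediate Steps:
L = -2436822
1/((4388595 - x) + L) = 1/((4388595 - 1*(-2107515)) - 2436822) = 1/((4388595 + 2107515) - 2436822) = 1/(6496110 - 2436822) = 1/4059288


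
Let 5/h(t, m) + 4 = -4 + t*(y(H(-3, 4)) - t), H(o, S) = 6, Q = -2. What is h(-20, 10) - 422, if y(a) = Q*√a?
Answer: -2758277/6536 - 25*√6/19608 ≈ -422.02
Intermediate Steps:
y(a) = -2*√a
h(t, m) = 5/(-8 + t*(-t - 2*√6)) (h(t, m) = 5/(-4 + (-4 + t*(-2*√6 - t))) = 5/(-4 + (-4 + t*(-t - 2*√6))) = 5/(-8 + t*(-t - 2*√6)))
h(-20, 10) - 422 = -5/(8 + (-20)² + 2*(-20)*√6) - 422 = -5/(8 + 400 - 40*√6) - 422 = -5/(408 - 40*√6) - 422 = -422 - 5/(408 - 40*√6)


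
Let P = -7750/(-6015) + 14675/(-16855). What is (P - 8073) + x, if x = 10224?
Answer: 8724672508/4055313 ≈ 2151.4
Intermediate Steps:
P = 1694245/4055313 (P = -7750*(-1/6015) + 14675*(-1/16855) = 1550/1203 - 2935/3371 = 1694245/4055313 ≈ 0.41778)
(P - 8073) + x = (1694245/4055313 - 8073) + 10224 = -32736847604/4055313 + 10224 = 8724672508/4055313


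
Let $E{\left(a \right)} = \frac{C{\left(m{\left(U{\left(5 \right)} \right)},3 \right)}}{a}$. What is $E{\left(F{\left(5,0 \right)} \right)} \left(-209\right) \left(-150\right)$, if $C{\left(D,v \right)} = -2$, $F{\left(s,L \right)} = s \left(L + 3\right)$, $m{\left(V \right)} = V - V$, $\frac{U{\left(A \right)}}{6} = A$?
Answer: $-4180$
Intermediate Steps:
$U{\left(A \right)} = 6 A$
$m{\left(V \right)} = 0$
$F{\left(s,L \right)} = s \left(3 + L\right)$
$E{\left(a \right)} = - \frac{2}{a}$
$E{\left(F{\left(5,0 \right)} \right)} \left(-209\right) \left(-150\right) = - \frac{2}{5 \left(3 + 0\right)} \left(-209\right) \left(-150\right) = - \frac{2}{5 \cdot 3} \left(-209\right) \left(-150\right) = - \frac{2}{15} \left(-209\right) \left(-150\right) = \left(-2\right) \frac{1}{15} \left(-209\right) \left(-150\right) = \left(- \frac{2}{15}\right) \left(-209\right) \left(-150\right) = \frac{418}{15} \left(-150\right) = -4180$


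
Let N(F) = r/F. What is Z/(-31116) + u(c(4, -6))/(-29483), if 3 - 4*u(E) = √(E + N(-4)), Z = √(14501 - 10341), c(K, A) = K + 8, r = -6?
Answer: -3/117932 - 2*√65/7779 + 3*√6/235864 ≈ -0.0020671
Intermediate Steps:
N(F) = -6/F
c(K, A) = 8 + K
Z = 8*√65 (Z = √4160 = 8*√65 ≈ 64.498)
u(E) = ¾ - √(3/2 + E)/4 (u(E) = ¾ - √(E - 6/(-4))/4 = ¾ - √(E - 6*(-¼))/4 = ¾ - √(E + 3/2)/4 = ¾ - √(3/2 + E)/4)
Z/(-31116) + u(c(4, -6))/(-29483) = (8*√65)/(-31116) + (¾ - √(6 + 4*(8 + 4))/8)/(-29483) = (8*√65)*(-1/31116) + (¾ - √(6 + 4*12)/8)*(-1/29483) = -2*√65/7779 + (¾ - √(6 + 48)/8)*(-1/29483) = -2*√65/7779 + (¾ - 3*√6/8)*(-1/29483) = -2*√65/7779 + (-3/117932 + 3*√6/235864) = -3/117932 - 2*√65/7779 + 3*√6/235864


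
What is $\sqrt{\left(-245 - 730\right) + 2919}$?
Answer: $18 \sqrt{6} \approx 44.091$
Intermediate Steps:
$\sqrt{\left(-245 - 730\right) + 2919} = \sqrt{-975 + 2919} = \sqrt{1944} = 18 \sqrt{6}$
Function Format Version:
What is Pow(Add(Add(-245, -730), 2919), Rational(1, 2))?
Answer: Mul(18, Pow(6, Rational(1, 2))) ≈ 44.091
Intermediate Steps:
Pow(Add(Add(-245, -730), 2919), Rational(1, 2)) = Pow(Add(-975, 2919), Rational(1, 2)) = Pow(1944, Rational(1, 2)) = Mul(18, Pow(6, Rational(1, 2)))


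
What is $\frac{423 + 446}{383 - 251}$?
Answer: $\frac{79}{12} \approx 6.5833$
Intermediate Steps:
$\frac{423 + 446}{383 - 251} = \frac{869}{132} = 869 \cdot \frac{1}{132} = \frac{79}{12}$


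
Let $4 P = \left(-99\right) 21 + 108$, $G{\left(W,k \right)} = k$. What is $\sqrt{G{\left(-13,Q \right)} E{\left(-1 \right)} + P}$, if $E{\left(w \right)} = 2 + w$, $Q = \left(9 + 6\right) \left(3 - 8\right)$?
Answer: $\frac{i \sqrt{2271}}{2} \approx 23.828 i$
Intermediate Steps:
$Q = -75$ ($Q = 15 \left(-5\right) = -75$)
$P = - \frac{1971}{4}$ ($P = \frac{\left(-99\right) 21 + 108}{4} = \frac{-2079 + 108}{4} = \frac{1}{4} \left(-1971\right) = - \frac{1971}{4} \approx -492.75$)
$\sqrt{G{\left(-13,Q \right)} E{\left(-1 \right)} + P} = \sqrt{- 75 \left(2 - 1\right) - \frac{1971}{4}} = \sqrt{\left(-75\right) 1 - \frac{1971}{4}} = \sqrt{-75 - \frac{1971}{4}} = \sqrt{- \frac{2271}{4}} = \frac{i \sqrt{2271}}{2}$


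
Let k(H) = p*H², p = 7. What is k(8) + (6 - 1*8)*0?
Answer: 448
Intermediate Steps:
k(H) = 7*H²
k(8) + (6 - 1*8)*0 = 7*8² + (6 - 1*8)*0 = 7*64 + (6 - 8)*0 = 448 - 2*0 = 448 + 0 = 448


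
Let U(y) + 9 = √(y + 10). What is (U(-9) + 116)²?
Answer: 11664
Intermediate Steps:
U(y) = -9 + √(10 + y) (U(y) = -9 + √(y + 10) = -9 + √(10 + y))
(U(-9) + 116)² = ((-9 + √(10 - 9)) + 116)² = ((-9 + √1) + 116)² = ((-9 + 1) + 116)² = (-8 + 116)² = 108² = 11664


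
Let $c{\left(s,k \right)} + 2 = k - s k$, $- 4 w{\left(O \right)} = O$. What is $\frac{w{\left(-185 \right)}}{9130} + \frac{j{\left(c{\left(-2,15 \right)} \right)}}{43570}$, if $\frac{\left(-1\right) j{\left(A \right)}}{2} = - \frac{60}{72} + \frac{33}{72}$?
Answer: $\frac{101098}{19889705} \approx 0.0050829$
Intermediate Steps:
$w{\left(O \right)} = - \frac{O}{4}$
$c{\left(s,k \right)} = -2 + k - k s$ ($c{\left(s,k \right)} = -2 - \left(- k + s k\right) = -2 - \left(- k + k s\right) = -2 + k - k s$)
$j{\left(A \right)} = \frac{3}{4}$ ($j{\left(A \right)} = - 2 \left(- \frac{60}{72} + \frac{33}{72}\right) = - 2 \left(\left(-60\right) \frac{1}{72} + 33 \cdot \frac{1}{72}\right) = - 2 \left(- \frac{5}{6} + \frac{11}{24}\right) = \left(-2\right) \left(- \frac{3}{8}\right) = \frac{3}{4}$)
$\frac{w{\left(-185 \right)}}{9130} + \frac{j{\left(c{\left(-2,15 \right)} \right)}}{43570} = \frac{\left(- \frac{1}{4}\right) \left(-185\right)}{9130} + \frac{3}{4 \cdot 43570} = \frac{185}{4} \cdot \frac{1}{9130} + \frac{3}{4} \cdot \frac{1}{43570} = \frac{37}{7304} + \frac{3}{174280} = \frac{101098}{19889705}$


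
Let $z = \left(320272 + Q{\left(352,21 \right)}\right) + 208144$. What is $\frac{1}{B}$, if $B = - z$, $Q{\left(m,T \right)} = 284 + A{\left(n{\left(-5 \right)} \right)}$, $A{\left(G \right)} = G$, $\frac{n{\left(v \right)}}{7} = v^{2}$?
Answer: $- \frac{1}{528875} \approx -1.8908 \cdot 10^{-6}$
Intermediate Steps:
$n{\left(v \right)} = 7 v^{2}$
$Q{\left(m,T \right)} = 459$ ($Q{\left(m,T \right)} = 284 + 7 \left(-5\right)^{2} = 284 + 7 \cdot 25 = 284 + 175 = 459$)
$z = 528875$ ($z = \left(320272 + 459\right) + 208144 = 320731 + 208144 = 528875$)
$B = -528875$ ($B = \left(-1\right) 528875 = -528875$)
$\frac{1}{B} = \frac{1}{-528875} = - \frac{1}{528875}$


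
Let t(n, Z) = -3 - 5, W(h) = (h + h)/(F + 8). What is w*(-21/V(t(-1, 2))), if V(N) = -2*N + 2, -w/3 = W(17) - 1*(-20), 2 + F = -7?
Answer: -49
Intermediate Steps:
F = -9 (F = -2 - 7 = -9)
W(h) = -2*h (W(h) = (h + h)/(-9 + 8) = (2*h)/(-1) = (2*h)*(-1) = -2*h)
t(n, Z) = -8
w = 42 (w = -3*(-2*17 - 1*(-20)) = -3*(-34 + 20) = -3*(-14) = 42)
V(N) = 2 - 2*N
w*(-21/V(t(-1, 2))) = 42*(-21/(2 - 2*(-8))) = 42*(-21/(2 + 16)) = 42*(-21/18) = 42*(-21*1/18) = 42*(-7/6) = -49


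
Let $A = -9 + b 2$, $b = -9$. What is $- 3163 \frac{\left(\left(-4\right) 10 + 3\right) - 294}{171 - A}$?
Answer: $\frac{1046953}{198} \approx 5287.6$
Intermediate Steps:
$A = -27$ ($A = -9 - 18 = -27$)
$- 3163 \frac{\left(\left(-4\right) 10 + 3\right) - 294}{171 - A} = - 3163 \frac{\left(\left(-4\right) 10 + 3\right) - 294}{171 - -27} = - 3163 \frac{\left(-40 + 3\right) - 294}{171 + 27} = - 3163 \frac{-37 - 294}{198} = - 3163 \left(\left(-331\right) \frac{1}{198}\right) = \left(-3163\right) \left(- \frac{331}{198}\right) = \frac{1046953}{198}$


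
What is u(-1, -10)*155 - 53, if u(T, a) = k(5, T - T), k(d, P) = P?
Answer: -53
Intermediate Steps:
u(T, a) = 0 (u(T, a) = T - T = 0)
u(-1, -10)*155 - 53 = 0*155 - 53 = 0 - 53 = -53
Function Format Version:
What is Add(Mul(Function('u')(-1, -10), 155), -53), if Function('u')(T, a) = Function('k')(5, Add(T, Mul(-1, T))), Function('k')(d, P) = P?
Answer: -53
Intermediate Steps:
Function('u')(T, a) = 0 (Function('u')(T, a) = Add(T, Mul(-1, T)) = 0)
Add(Mul(Function('u')(-1, -10), 155), -53) = Add(Mul(0, 155), -53) = Add(0, -53) = -53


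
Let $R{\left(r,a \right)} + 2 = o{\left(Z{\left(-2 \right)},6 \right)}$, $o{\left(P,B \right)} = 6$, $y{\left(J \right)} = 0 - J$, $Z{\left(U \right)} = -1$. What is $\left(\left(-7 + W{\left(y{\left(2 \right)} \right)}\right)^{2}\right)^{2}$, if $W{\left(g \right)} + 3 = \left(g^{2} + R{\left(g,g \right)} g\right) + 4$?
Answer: $10000$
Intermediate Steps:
$y{\left(J \right)} = - J$
$R{\left(r,a \right)} = 4$ ($R{\left(r,a \right)} = -2 + 6 = 4$)
$W{\left(g \right)} = 1 + g^{2} + 4 g$ ($W{\left(g \right)} = -3 + \left(\left(g^{2} + 4 g\right) + 4\right) = -3 + \left(4 + g^{2} + 4 g\right) = 1 + g^{2} + 4 g$)
$\left(\left(-7 + W{\left(y{\left(2 \right)} \right)}\right)^{2}\right)^{2} = \left(\left(-7 + \left(1 + \left(\left(-1\right) 2\right)^{2} + 4 \left(\left(-1\right) 2\right)\right)\right)^{2}\right)^{2} = \left(\left(-7 + \left(1 + \left(-2\right)^{2} + 4 \left(-2\right)\right)\right)^{2}\right)^{2} = \left(\left(-7 + \left(1 + 4 - 8\right)\right)^{2}\right)^{2} = \left(\left(-7 - 3\right)^{2}\right)^{2} = \left(\left(-10\right)^{2}\right)^{2} = 100^{2} = 10000$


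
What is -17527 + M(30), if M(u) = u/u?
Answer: -17526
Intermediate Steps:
M(u) = 1
-17527 + M(30) = -17527 + 1 = -17526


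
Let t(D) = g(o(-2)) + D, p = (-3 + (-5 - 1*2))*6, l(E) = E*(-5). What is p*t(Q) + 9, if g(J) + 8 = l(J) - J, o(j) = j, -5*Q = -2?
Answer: -255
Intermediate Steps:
Q = ⅖ (Q = -⅕*(-2) = ⅖ ≈ 0.40000)
l(E) = -5*E
p = -60 (p = (-3 + (-5 - 2))*6 = (-3 - 7)*6 = -10*6 = -60)
g(J) = -8 - 6*J (g(J) = -8 + (-5*J - J) = -8 - 6*J)
t(D) = 4 + D (t(D) = (-8 - 6*(-2)) + D = (-8 + 12) + D = 4 + D)
p*t(Q) + 9 = -60*(4 + ⅖) + 9 = -60*22/5 + 9 = -264 + 9 = -255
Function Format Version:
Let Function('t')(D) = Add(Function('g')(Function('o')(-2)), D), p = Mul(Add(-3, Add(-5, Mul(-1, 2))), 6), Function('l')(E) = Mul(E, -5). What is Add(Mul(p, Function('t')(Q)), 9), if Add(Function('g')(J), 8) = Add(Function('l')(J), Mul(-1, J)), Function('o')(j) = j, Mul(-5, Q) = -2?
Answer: -255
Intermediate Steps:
Q = Rational(2, 5) (Q = Mul(Rational(-1, 5), -2) = Rational(2, 5) ≈ 0.40000)
Function('l')(E) = Mul(-5, E)
p = -60 (p = Mul(Add(-3, Add(-5, -2)), 6) = Mul(Add(-3, -7), 6) = Mul(-10, 6) = -60)
Function('g')(J) = Add(-8, Mul(-6, J)) (Function('g')(J) = Add(-8, Add(Mul(-5, J), Mul(-1, J))) = Add(-8, Mul(-6, J)))
Function('t')(D) = Add(4, D) (Function('t')(D) = Add(Add(-8, Mul(-6, -2)), D) = Add(Add(-8, 12), D) = Add(4, D))
Add(Mul(p, Function('t')(Q)), 9) = Add(Mul(-60, Add(4, Rational(2, 5))), 9) = Add(Mul(-60, Rational(22, 5)), 9) = Add(-264, 9) = -255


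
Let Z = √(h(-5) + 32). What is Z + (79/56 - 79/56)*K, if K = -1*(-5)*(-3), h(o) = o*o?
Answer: √57 ≈ 7.5498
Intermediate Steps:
h(o) = o²
K = -15 (K = 5*(-3) = -15)
Z = √57 (Z = √((-5)² + 32) = √(25 + 32) = √57 ≈ 7.5498)
Z + (79/56 - 79/56)*K = √57 + (79/56 - 79/56)*(-15) = √57 + 0*(-15) = √57 + 0 = √57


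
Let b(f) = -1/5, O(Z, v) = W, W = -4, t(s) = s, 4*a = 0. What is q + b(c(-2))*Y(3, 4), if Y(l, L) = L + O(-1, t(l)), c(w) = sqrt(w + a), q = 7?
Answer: 7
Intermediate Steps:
a = 0 (a = (1/4)*0 = 0)
O(Z, v) = -4
c(w) = sqrt(w) (c(w) = sqrt(w + 0) = sqrt(w))
b(f) = -1/5 (b(f) = -1*1/5 = -1/5)
Y(l, L) = -4 + L (Y(l, L) = L - 4 = -4 + L)
q + b(c(-2))*Y(3, 4) = 7 - (-4 + 4)/5 = 7 - 1/5*0 = 7 + 0 = 7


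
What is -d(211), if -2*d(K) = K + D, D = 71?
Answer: 141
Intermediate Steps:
d(K) = -71/2 - K/2 (d(K) = -(K + 71)/2 = -(71 + K)/2 = -71/2 - K/2)
-d(211) = -(-71/2 - ½*211) = -(-71/2 - 211/2) = -1*(-141) = 141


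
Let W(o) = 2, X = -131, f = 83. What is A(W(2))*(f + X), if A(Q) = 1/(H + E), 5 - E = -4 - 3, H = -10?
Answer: -24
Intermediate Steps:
E = 12 (E = 5 - (-4 - 3) = 5 - 1*(-7) = 5 + 7 = 12)
A(Q) = 1/2 (A(Q) = 1/(-10 + 12) = 1/2)
A(W(2))*(f + X) = (83 - 131)/2 = (1/2)*(-48) = -24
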